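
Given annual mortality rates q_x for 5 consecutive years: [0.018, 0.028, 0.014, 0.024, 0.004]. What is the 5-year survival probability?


p_k = 1 - q_k for each year
Survival = product of (1 - q_k)
= 0.982 * 0.972 * 0.986 * 0.976 * 0.996
= 0.9149


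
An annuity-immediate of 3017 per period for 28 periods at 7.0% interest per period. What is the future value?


FV = PMT * ((1+i)^n - 1) / i
= 3017 * ((1.07)^28 - 1) / 0.07
= 3017 * (6.648838 - 1) / 0.07
= 243464.9335


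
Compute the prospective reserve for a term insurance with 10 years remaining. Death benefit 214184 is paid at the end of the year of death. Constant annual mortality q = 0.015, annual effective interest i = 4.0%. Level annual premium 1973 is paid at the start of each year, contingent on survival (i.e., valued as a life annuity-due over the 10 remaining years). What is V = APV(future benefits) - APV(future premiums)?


v = 1/(1+i) = 0.961538
APV(future benefits) per unit = sum_{k=0}^{9} k_p_x * q * v^(k+1) = 0.114326
APV(future benefits) = 214184 * 0.114326 = 24486.8926
Life annuity-due factor ä_{x:10} = sum_{k=0}^{9} k_p_x * v^k = 7.926633
APV(future premiums) = 1973 * 7.926633 = 15639.2462
V = 24486.8926 - 15639.2462
= 8847.6464


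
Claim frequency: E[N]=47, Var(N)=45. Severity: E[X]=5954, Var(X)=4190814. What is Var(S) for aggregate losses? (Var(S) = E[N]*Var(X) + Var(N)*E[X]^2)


Var(S) = E[N]*Var(X) + Var(N)*E[X]^2
= 47*4190814 + 45*5954^2
= 196968258 + 1595255220
= 1.7922e+09


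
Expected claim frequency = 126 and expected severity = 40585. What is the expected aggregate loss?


E[S] = E[N] * E[X]
= 126 * 40585
= 5.1137e+06


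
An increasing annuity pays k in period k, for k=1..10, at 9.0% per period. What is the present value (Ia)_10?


(Ia)_n = sum_{k=1}^{n} k * v^k, v = 1/(1+i)
v = 0.917431
Sum computed term by term:
(Ia)_10 = 30.7904


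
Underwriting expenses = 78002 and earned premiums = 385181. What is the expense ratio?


Expense ratio = expenses / premiums
= 78002 / 385181
= 0.2025


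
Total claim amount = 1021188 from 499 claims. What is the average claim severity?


severity = total / number
= 1021188 / 499
= 2046.4689


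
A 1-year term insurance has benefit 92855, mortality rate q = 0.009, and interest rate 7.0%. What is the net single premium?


NSP = benefit * q * v
v = 1/(1+i) = 0.934579
NSP = 92855 * 0.009 * 0.934579
= 781.0234


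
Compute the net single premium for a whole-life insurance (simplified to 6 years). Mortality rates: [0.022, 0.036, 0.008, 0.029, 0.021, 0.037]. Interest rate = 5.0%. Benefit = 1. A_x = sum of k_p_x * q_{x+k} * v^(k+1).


v = 0.952381
Year 0: k_p_x=1.0, q=0.022, term=0.020952
Year 1: k_p_x=0.978, q=0.036, term=0.031935
Year 2: k_p_x=0.942792, q=0.008, term=0.006515
Year 3: k_p_x=0.93525, q=0.029, term=0.022314
Year 4: k_p_x=0.908127, q=0.021, term=0.014942
Year 5: k_p_x=0.889057, q=0.037, term=0.024547
A_x = 0.1212


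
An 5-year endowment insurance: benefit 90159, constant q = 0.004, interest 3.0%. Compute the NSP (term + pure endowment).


Term component = 1638.8353
Pure endowment = 5_p_x * v^5 * benefit = 0.980159 * 0.862609 * 90159 = 76228.9003
NSP = 77867.7356


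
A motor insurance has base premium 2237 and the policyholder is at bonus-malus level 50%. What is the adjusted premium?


adjusted = base * BM_level / 100
= 2237 * 50 / 100
= 2237 * 0.5
= 1118.5


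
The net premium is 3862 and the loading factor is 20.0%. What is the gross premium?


Gross = net * (1 + loading)
= 3862 * (1 + 0.2)
= 3862 * 1.2
= 4634.4


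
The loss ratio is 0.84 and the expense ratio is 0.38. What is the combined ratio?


Combined ratio = loss ratio + expense ratio
= 0.84 + 0.38
= 1.22


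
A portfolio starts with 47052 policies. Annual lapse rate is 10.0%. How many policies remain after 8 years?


remaining = initial * (1 - lapse)^years
= 47052 * (1 - 0.1)^8
= 47052 * 0.430467
= 20254.3432


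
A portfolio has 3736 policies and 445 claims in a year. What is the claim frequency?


frequency = claims / policies
= 445 / 3736
= 0.1191


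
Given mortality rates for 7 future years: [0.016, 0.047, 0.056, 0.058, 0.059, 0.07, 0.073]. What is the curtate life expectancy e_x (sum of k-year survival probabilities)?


e_x = sum_{k=1}^{n} k_p_x
k_p_x values:
  1_p_x = 0.984
  2_p_x = 0.937752
  3_p_x = 0.885238
  4_p_x = 0.833894
  5_p_x = 0.784694
  6_p_x = 0.729766
  7_p_x = 0.676493
e_x = 5.8318


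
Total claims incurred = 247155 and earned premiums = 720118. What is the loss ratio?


Loss ratio = claims / premiums
= 247155 / 720118
= 0.3432


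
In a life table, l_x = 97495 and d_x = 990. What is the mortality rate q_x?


q_x = d_x / l_x
= 990 / 97495
= 0.0102


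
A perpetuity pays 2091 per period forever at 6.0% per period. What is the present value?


PV = PMT / i
= 2091 / 0.06
= 34850.0


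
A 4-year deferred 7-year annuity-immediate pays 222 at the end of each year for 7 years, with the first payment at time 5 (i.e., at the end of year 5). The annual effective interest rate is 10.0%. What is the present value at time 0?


PV at time 4 of the 7-year annuity-immediate:
a_n = 222 * (1-(1+0.1)^(-7))/0.1 = 1080.789
Discount back 4 years to time 0:
PV = 1080.789 * (1+0.1)^(-4)
= 1080.789 * 0.683013
= 738.1934


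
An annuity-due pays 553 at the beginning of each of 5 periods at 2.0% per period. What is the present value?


PV_due = PMT * (1-(1+i)^(-n))/i * (1+i)
PV_immediate = 2606.5431
PV_due = 2606.5431 * 1.02
= 2658.674


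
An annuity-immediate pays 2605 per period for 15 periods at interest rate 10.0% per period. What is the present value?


PV = PMT * (1 - (1+i)^(-n)) / i
= 2605 * (1 - (1+0.1)^(-15)) / 0.1
= 2605 * (1 - 0.239392) / 0.1
= 2605 * 7.60608
= 19813.8371


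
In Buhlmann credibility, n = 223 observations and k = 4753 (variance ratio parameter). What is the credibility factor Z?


Z = n / (n + k)
= 223 / (223 + 4753)
= 223 / 4976
= 0.0448


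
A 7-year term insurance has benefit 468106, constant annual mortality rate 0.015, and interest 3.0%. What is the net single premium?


NSP = benefit * sum_{k=0}^{n-1} k_p_x * q * v^(k+1)
With constant q=0.015, v=0.970874
Sum = 0.089512
NSP = 468106 * 0.089512
= 41901.0822


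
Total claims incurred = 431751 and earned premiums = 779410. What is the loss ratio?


Loss ratio = claims / premiums
= 431751 / 779410
= 0.5539


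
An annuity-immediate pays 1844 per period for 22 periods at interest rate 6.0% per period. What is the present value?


PV = PMT * (1 - (1+i)^(-n)) / i
= 1844 * (1 - (1+0.06)^(-22)) / 0.06
= 1844 * (1 - 0.277505) / 0.06
= 1844 * 12.041582
= 22204.6767


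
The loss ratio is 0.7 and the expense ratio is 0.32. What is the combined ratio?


Combined ratio = loss ratio + expense ratio
= 0.7 + 0.32
= 1.02


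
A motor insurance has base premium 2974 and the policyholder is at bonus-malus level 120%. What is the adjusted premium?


adjusted = base * BM_level / 100
= 2974 * 120 / 100
= 2974 * 1.2
= 3568.8


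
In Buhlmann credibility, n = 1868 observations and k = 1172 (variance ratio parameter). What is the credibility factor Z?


Z = n / (n + k)
= 1868 / (1868 + 1172)
= 1868 / 3040
= 0.6145


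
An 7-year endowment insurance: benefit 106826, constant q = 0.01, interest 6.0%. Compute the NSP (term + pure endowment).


Term component = 5801.0075
Pure endowment = 7_p_x * v^7 * benefit = 0.932065 * 0.665057 * 106826 = 66218.9473
NSP = 72019.9548


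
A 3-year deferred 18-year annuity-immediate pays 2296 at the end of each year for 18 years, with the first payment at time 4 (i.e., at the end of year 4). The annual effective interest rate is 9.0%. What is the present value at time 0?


PV at time 3 of the 18-year annuity-immediate:
a_n = 2296 * (1-(1+0.09)^(-18))/0.09 = 20102.9153
Discount back 3 years to time 0:
PV = 20102.9153 * (1+0.09)^(-3)
= 20102.9153 * 0.772183
= 15523.1391


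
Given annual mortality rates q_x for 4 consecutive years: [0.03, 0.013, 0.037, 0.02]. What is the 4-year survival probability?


p_k = 1 - q_k for each year
Survival = product of (1 - q_k)
= 0.97 * 0.987 * 0.963 * 0.98
= 0.9035


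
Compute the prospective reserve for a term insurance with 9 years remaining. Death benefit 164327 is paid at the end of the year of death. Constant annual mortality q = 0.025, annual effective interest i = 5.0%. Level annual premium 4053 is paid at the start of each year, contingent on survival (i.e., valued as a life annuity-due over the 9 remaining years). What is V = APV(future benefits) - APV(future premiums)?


v = 1/(1+i) = 0.952381
APV(future benefits) per unit = sum_{k=0}^{8} k_p_x * q * v^(k+1) = 0.162246
APV(future benefits) = 164327 * 0.162246 = 26661.4802
Life annuity-due factor ä_{x:9} = sum_{k=0}^{8} k_p_x * v^k = 6.814353
APV(future premiums) = 4053 * 6.814353 = 27618.5722
V = 26661.4802 - 27618.5722
= -957.0921


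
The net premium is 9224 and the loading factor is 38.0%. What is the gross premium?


Gross = net * (1 + loading)
= 9224 * (1 + 0.38)
= 9224 * 1.38
= 12729.12


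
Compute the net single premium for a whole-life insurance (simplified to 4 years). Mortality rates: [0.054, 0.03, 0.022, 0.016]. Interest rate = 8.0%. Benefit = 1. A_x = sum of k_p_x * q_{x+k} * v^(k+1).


v = 0.925926
Year 0: k_p_x=1.0, q=0.054, term=0.05
Year 1: k_p_x=0.946, q=0.03, term=0.024331
Year 2: k_p_x=0.91762, q=0.022, term=0.016026
Year 3: k_p_x=0.897432, q=0.016, term=0.010554
A_x = 0.1009


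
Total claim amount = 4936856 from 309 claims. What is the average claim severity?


severity = total / number
= 4936856 / 309
= 15976.8803


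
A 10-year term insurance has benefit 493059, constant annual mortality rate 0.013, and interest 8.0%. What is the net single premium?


NSP = benefit * sum_{k=0}^{n-1} k_p_x * q * v^(k+1)
With constant q=0.013, v=0.925926
Sum = 0.082979
NSP = 493059 * 0.082979
= 40913.5055


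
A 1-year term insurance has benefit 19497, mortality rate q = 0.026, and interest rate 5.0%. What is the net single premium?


NSP = benefit * q * v
v = 1/(1+i) = 0.952381
NSP = 19497 * 0.026 * 0.952381
= 482.7829


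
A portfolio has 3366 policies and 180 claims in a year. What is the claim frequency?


frequency = claims / policies
= 180 / 3366
= 0.0535


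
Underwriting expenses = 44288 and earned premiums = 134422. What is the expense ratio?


Expense ratio = expenses / premiums
= 44288 / 134422
= 0.3295


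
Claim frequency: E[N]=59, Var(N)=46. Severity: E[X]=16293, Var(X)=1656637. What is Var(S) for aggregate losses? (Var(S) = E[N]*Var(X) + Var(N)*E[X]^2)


Var(S) = E[N]*Var(X) + Var(N)*E[X]^2
= 59*1656637 + 46*16293^2
= 97741583 + 12211245054
= 1.2309e+10


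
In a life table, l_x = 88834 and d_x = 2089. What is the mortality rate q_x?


q_x = d_x / l_x
= 2089 / 88834
= 0.0235


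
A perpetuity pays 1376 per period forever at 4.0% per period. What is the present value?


PV = PMT / i
= 1376 / 0.04
= 34400.0


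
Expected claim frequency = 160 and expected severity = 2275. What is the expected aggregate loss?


E[S] = E[N] * E[X]
= 160 * 2275
= 364000


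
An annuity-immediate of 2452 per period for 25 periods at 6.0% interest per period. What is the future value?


FV = PMT * ((1+i)^n - 1) / i
= 2452 * ((1.06)^25 - 1) / 0.06
= 2452 * (4.291871 - 1) / 0.06
= 134527.7834


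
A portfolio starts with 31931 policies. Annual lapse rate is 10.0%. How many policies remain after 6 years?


remaining = initial * (1 - lapse)^years
= 31931 * (1 - 0.1)^6
= 31931 * 0.531441
= 16969.4426


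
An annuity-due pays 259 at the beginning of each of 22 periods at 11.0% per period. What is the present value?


PV_due = PMT * (1-(1+i)^(-n))/i * (1+i)
PV_immediate = 2117.5164
PV_due = 2117.5164 * 1.11
= 2350.4432


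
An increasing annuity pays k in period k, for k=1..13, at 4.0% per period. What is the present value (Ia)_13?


(Ia)_n = sum_{k=1}^{n} k * v^k, v = 1/(1+i)
v = 0.961538
Sum computed term by term:
(Ia)_13 = 64.4403


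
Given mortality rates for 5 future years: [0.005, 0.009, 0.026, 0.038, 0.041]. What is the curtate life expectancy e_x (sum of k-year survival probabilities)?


e_x = sum_{k=1}^{n} k_p_x
k_p_x values:
  1_p_x = 0.995
  2_p_x = 0.986045
  3_p_x = 0.960408
  4_p_x = 0.923912
  5_p_x = 0.886032
e_x = 4.7514


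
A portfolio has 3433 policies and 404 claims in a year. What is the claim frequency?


frequency = claims / policies
= 404 / 3433
= 0.1177


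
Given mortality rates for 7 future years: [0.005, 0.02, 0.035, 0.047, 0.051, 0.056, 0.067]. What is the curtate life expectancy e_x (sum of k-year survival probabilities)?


e_x = sum_{k=1}^{n} k_p_x
k_p_x values:
  1_p_x = 0.995
  2_p_x = 0.9751
  3_p_x = 0.940971
  4_p_x = 0.896746
  5_p_x = 0.851012
  6_p_x = 0.803355
  7_p_x = 0.74953
e_x = 6.2117


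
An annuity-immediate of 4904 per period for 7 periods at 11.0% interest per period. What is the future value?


FV = PMT * ((1+i)^n - 1) / i
= 4904 * ((1.11)^7 - 1) / 0.11
= 4904 * (2.07616 - 1) / 0.11
= 47977.1763


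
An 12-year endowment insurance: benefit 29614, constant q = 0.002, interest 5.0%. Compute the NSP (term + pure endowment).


Term component = 519.8176
Pure endowment = 12_p_x * v^12 * benefit = 0.976262 * 0.556837 * 29614 = 16098.7434
NSP = 16618.561


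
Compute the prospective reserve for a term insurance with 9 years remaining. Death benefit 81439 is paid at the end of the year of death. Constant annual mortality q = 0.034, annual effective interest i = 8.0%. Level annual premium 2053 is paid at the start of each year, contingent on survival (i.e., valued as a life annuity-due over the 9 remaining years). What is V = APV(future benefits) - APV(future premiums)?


v = 1/(1+i) = 0.925926
APV(future benefits) per unit = sum_{k=0}^{8} k_p_x * q * v^(k+1) = 0.188962
APV(future benefits) = 81439 * 0.188962 = 15388.8895
Life annuity-due factor ä_{x:9} = sum_{k=0}^{8} k_p_x * v^k = 6.002328
APV(future premiums) = 2053 * 6.002328 = 12322.7784
V = 15388.8895 - 12322.7784
= 3066.1112


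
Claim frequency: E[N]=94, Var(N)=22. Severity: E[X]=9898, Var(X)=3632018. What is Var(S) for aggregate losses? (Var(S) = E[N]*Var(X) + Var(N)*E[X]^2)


Var(S) = E[N]*Var(X) + Var(N)*E[X]^2
= 94*3632018 + 22*9898^2
= 341409692 + 2155348888
= 2.4968e+09


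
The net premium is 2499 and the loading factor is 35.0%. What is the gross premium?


Gross = net * (1 + loading)
= 2499 * (1 + 0.35)
= 2499 * 1.35
= 3373.65


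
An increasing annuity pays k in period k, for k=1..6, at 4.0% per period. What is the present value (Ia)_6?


(Ia)_n = sum_{k=1}^{n} k * v^k, v = 1/(1+i)
v = 0.961538
Sum computed term by term:
(Ia)_6 = 17.7484


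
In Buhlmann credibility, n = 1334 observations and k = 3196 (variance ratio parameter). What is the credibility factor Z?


Z = n / (n + k)
= 1334 / (1334 + 3196)
= 1334 / 4530
= 0.2945


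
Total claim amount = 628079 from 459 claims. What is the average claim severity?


severity = total / number
= 628079 / 459
= 1368.3638


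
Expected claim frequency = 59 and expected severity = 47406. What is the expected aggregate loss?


E[S] = E[N] * E[X]
= 59 * 47406
= 2.7970e+06


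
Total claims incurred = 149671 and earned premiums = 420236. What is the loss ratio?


Loss ratio = claims / premiums
= 149671 / 420236
= 0.3562


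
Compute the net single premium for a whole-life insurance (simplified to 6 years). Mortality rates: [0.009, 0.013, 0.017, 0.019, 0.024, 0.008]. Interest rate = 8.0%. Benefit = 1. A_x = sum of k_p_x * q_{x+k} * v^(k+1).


v = 0.925926
Year 0: k_p_x=1.0, q=0.009, term=0.008333
Year 1: k_p_x=0.991, q=0.013, term=0.011045
Year 2: k_p_x=0.978117, q=0.017, term=0.0132
Year 3: k_p_x=0.961489, q=0.019, term=0.013428
Year 4: k_p_x=0.943221, q=0.024, term=0.015407
Year 5: k_p_x=0.920583, q=0.008, term=0.004641
A_x = 0.0661


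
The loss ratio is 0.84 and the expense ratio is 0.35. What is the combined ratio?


Combined ratio = loss ratio + expense ratio
= 0.84 + 0.35
= 1.19


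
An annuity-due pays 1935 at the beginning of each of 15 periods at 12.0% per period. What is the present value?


PV_due = PMT * (1-(1+i)^(-n))/i * (1+i)
PV_immediate = 13179.0228
PV_due = 13179.0228 * 1.12
= 14760.5055


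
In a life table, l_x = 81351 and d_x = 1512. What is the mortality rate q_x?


q_x = d_x / l_x
= 1512 / 81351
= 0.0186


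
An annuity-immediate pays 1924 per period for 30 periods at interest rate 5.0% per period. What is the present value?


PV = PMT * (1 - (1+i)^(-n)) / i
= 1924 * (1 - (1+0.05)^(-30)) / 0.05
= 1924 * (1 - 0.231377) / 0.05
= 1924 * 15.372451
= 29576.5958


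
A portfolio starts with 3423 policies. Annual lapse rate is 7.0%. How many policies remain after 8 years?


remaining = initial * (1 - lapse)^years
= 3423 * (1 - 0.07)^8
= 3423 * 0.559582
= 1915.4485


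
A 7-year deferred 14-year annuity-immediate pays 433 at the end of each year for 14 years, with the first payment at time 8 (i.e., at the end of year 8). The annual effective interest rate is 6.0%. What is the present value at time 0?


PV at time 7 of the 14-year annuity-immediate:
a_n = 433 * (1-(1+0.06)^(-14))/0.06 = 4024.728
Discount back 7 years to time 0:
PV = 4024.728 * (1+0.06)^(-7)
= 4024.728 * 0.665057
= 2676.674


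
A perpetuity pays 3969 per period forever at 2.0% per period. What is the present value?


PV = PMT / i
= 3969 / 0.02
= 198450.0


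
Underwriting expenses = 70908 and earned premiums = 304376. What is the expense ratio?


Expense ratio = expenses / premiums
= 70908 / 304376
= 0.233


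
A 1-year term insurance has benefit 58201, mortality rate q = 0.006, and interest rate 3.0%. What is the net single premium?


NSP = benefit * q * v
v = 1/(1+i) = 0.970874
NSP = 58201 * 0.006 * 0.970874
= 339.035


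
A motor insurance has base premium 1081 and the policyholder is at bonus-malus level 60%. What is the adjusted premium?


adjusted = base * BM_level / 100
= 1081 * 60 / 100
= 1081 * 0.6
= 648.6


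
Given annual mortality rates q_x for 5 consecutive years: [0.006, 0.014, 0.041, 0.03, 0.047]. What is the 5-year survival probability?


p_k = 1 - q_k for each year
Survival = product of (1 - q_k)
= 0.994 * 0.986 * 0.959 * 0.97 * 0.953
= 0.8689


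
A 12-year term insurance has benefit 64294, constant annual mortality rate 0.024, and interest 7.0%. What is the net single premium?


NSP = benefit * sum_{k=0}^{n-1} k_p_x * q * v^(k+1)
With constant q=0.024, v=0.934579
Sum = 0.170621
NSP = 64294 * 0.170621
= 10969.8821


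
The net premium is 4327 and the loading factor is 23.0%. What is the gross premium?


Gross = net * (1 + loading)
= 4327 * (1 + 0.23)
= 4327 * 1.23
= 5322.21


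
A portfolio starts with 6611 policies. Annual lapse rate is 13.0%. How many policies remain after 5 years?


remaining = initial * (1 - lapse)^years
= 6611 * (1 - 0.13)^5
= 6611 * 0.498421
= 3295.0607


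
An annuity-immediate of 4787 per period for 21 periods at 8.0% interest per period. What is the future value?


FV = PMT * ((1+i)^n - 1) / i
= 4787 * ((1.08)^21 - 1) / 0.08
= 4787 * (5.033834 - 1) / 0.08
= 241374.5249


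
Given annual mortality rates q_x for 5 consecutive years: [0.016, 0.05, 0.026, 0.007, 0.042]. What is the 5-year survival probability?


p_k = 1 - q_k for each year
Survival = product of (1 - q_k)
= 0.984 * 0.95 * 0.974 * 0.993 * 0.958
= 0.8661


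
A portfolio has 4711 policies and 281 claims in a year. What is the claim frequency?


frequency = claims / policies
= 281 / 4711
= 0.0596


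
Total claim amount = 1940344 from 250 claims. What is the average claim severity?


severity = total / number
= 1940344 / 250
= 7761.376


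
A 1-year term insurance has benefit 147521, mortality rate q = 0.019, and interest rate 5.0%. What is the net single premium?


NSP = benefit * q * v
v = 1/(1+i) = 0.952381
NSP = 147521 * 0.019 * 0.952381
= 2669.4276


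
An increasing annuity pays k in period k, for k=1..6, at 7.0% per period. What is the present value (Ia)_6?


(Ia)_n = sum_{k=1}^{n} k * v^k, v = 1/(1+i)
v = 0.934579
Sum computed term by term:
(Ia)_6 = 15.7449


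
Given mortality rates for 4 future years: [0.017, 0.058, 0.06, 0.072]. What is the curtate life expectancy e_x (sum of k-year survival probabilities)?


e_x = sum_{k=1}^{n} k_p_x
k_p_x values:
  1_p_x = 0.983
  2_p_x = 0.925986
  3_p_x = 0.870427
  4_p_x = 0.807756
e_x = 3.5872


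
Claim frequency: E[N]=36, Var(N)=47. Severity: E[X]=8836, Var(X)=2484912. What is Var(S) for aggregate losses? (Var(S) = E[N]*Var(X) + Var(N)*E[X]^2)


Var(S) = E[N]*Var(X) + Var(N)*E[X]^2
= 36*2484912 + 47*8836^2
= 89456832 + 3669520112
= 3.7590e+09


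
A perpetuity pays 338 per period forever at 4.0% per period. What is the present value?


PV = PMT / i
= 338 / 0.04
= 8450.0


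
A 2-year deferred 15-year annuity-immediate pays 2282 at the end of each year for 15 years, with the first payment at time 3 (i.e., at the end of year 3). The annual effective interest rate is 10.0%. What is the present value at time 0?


PV at time 2 of the 15-year annuity-immediate:
a_n = 2282 * (1-(1+0.1)^(-15))/0.1 = 17357.0734
Discount back 2 years to time 0:
PV = 17357.0734 * (1+0.1)^(-2)
= 17357.0734 * 0.826446
= 14344.6888


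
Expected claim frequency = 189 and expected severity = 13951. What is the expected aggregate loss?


E[S] = E[N] * E[X]
= 189 * 13951
= 2.6367e+06


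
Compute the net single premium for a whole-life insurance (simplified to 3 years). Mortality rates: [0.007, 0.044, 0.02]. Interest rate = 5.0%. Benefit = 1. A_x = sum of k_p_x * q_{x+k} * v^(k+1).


v = 0.952381
Year 0: k_p_x=1.0, q=0.007, term=0.006667
Year 1: k_p_x=0.993, q=0.044, term=0.03963
Year 2: k_p_x=0.949308, q=0.02, term=0.016401
A_x = 0.0627


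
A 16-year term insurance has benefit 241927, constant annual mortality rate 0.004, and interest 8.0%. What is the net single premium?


NSP = benefit * sum_{k=0}^{n-1} k_p_x * q * v^(k+1)
With constant q=0.004, v=0.925926
Sum = 0.034583
NSP = 241927 * 0.034583
= 8366.5317


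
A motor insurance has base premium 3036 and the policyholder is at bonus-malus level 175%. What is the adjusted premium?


adjusted = base * BM_level / 100
= 3036 * 175 / 100
= 3036 * 1.75
= 5313.0


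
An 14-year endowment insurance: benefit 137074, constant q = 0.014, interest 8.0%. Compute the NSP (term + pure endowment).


Term component = 14709.7005
Pure endowment = 14_p_x * v^14 * benefit = 0.820875 * 0.340461 * 137074 = 38308.868
NSP = 53018.5685


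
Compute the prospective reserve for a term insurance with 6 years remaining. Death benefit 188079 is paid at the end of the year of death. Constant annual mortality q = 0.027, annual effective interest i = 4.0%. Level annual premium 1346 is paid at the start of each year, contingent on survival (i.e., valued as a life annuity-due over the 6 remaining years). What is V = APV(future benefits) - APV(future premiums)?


v = 1/(1+i) = 0.961538
APV(future benefits) per unit = sum_{k=0}^{5} k_p_x * q * v^(k+1) = 0.132735
APV(future benefits) = 188079 * 0.132735 = 24964.6491
Life annuity-due factor ä_{x:6} = sum_{k=0}^{5} k_p_x * v^k = 5.112752
APV(future premiums) = 1346 * 5.112752 = 6881.7643
V = 24964.6491 - 6881.7643
= 18082.8848


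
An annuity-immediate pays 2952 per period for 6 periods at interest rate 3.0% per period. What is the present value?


PV = PMT * (1 - (1+i)^(-n)) / i
= 2952 * (1 - (1+0.03)^(-6)) / 0.03
= 2952 * (1 - 0.837484) / 0.03
= 2952 * 5.417191
= 15991.5491


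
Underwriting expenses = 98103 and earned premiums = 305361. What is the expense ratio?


Expense ratio = expenses / premiums
= 98103 / 305361
= 0.3213


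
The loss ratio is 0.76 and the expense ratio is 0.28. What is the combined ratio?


Combined ratio = loss ratio + expense ratio
= 0.76 + 0.28
= 1.04


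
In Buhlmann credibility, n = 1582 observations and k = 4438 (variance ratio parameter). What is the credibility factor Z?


Z = n / (n + k)
= 1582 / (1582 + 4438)
= 1582 / 6020
= 0.2628


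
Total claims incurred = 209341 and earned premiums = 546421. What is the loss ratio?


Loss ratio = claims / premiums
= 209341 / 546421
= 0.3831


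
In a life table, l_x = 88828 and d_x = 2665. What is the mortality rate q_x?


q_x = d_x / l_x
= 2665 / 88828
= 0.03


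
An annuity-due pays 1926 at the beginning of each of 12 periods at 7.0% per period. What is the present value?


PV_due = PMT * (1-(1+i)^(-n))/i * (1+i)
PV_immediate = 15297.6138
PV_due = 15297.6138 * 1.07
= 16368.4468


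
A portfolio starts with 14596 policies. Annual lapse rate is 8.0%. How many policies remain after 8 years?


remaining = initial * (1 - lapse)^years
= 14596 * (1 - 0.08)^8
= 14596 * 0.513219
= 7490.9427


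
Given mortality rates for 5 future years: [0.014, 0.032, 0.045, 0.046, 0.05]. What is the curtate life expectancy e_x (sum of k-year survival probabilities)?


e_x = sum_{k=1}^{n} k_p_x
k_p_x values:
  1_p_x = 0.986
  2_p_x = 0.954448
  3_p_x = 0.911498
  4_p_x = 0.869569
  5_p_x = 0.82609
e_x = 4.5476


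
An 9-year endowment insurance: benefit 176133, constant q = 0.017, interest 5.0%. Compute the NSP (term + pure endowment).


Term component = 20002.0698
Pure endowment = 9_p_x * v^9 * benefit = 0.857002 * 0.644609 * 176133 = 97301.3131
NSP = 117303.3829


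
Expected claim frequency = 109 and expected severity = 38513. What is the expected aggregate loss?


E[S] = E[N] * E[X]
= 109 * 38513
= 4.1979e+06


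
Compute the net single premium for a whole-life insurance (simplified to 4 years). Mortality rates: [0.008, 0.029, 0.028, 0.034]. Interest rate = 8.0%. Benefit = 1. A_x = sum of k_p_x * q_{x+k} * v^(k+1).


v = 0.925926
Year 0: k_p_x=1.0, q=0.008, term=0.007407
Year 1: k_p_x=0.992, q=0.029, term=0.024664
Year 2: k_p_x=0.963232, q=0.028, term=0.02141
Year 3: k_p_x=0.936262, q=0.034, term=0.023398
A_x = 0.0769


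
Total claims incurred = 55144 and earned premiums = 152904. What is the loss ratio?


Loss ratio = claims / premiums
= 55144 / 152904
= 0.3606


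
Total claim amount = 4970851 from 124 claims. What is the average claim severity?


severity = total / number
= 4970851 / 124
= 40087.5081


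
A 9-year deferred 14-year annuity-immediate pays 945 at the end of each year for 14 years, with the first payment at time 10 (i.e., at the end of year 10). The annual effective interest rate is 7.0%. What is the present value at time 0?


PV at time 9 of the 14-year annuity-immediate:
a_n = 945 * (1-(1+0.07)^(-14))/0.07 = 8264.4672
Discount back 9 years to time 0:
PV = 8264.4672 * (1+0.07)^(-9)
= 8264.4672 * 0.543934
= 4495.3226


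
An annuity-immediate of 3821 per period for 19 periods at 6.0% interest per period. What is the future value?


FV = PMT * ((1+i)^n - 1) / i
= 3821 * ((1.06)^19 - 1) / 0.06
= 3821 * (3.0256 - 1) / 0.06
= 128996.9283


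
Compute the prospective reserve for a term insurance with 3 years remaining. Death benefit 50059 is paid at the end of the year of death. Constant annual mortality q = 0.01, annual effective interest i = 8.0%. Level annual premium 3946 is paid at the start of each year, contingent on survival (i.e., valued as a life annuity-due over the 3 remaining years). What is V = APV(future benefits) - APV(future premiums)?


v = 1/(1+i) = 0.925926
APV(future benefits) per unit = sum_{k=0}^{2} k_p_x * q * v^(k+1) = 0.025527
APV(future benefits) = 50059 * 0.025527 = 1277.8693
Life annuity-due factor ä_{x:3} = sum_{k=0}^{2} k_p_x * v^k = 2.756944
APV(future premiums) = 3946 * 2.756944 = 10878.9028
V = 1277.8693 - 10878.9028
= -9601.0335


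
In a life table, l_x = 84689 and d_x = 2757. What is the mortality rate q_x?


q_x = d_x / l_x
= 2757 / 84689
= 0.0326


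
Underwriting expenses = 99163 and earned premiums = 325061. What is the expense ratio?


Expense ratio = expenses / premiums
= 99163 / 325061
= 0.3051


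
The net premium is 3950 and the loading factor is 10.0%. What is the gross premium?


Gross = net * (1 + loading)
= 3950 * (1 + 0.1)
= 3950 * 1.1
= 4345.0


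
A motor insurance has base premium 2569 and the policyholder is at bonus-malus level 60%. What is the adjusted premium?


adjusted = base * BM_level / 100
= 2569 * 60 / 100
= 2569 * 0.6
= 1541.4


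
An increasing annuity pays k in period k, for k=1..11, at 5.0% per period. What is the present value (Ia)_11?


(Ia)_n = sum_{k=1}^{n} k * v^k, v = 1/(1+i)
v = 0.952381
Sum computed term by term:
(Ia)_11 = 45.8053


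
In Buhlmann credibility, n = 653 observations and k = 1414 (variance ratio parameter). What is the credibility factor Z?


Z = n / (n + k)
= 653 / (653 + 1414)
= 653 / 2067
= 0.3159


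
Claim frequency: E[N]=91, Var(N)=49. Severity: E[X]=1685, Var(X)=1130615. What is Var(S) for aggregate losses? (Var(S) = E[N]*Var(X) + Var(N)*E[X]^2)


Var(S) = E[N]*Var(X) + Var(N)*E[X]^2
= 91*1130615 + 49*1685^2
= 102885965 + 139122025
= 2.4201e+08


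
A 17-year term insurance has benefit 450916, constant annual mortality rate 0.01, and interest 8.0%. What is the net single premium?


NSP = benefit * sum_{k=0}^{n-1} k_p_x * q * v^(k+1)
With constant q=0.01, v=0.925926
Sum = 0.085798
NSP = 450916 * 0.085798
= 38687.522


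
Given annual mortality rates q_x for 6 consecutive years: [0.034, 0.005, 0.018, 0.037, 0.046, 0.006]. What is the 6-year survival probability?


p_k = 1 - q_k for each year
Survival = product of (1 - q_k)
= 0.966 * 0.995 * 0.982 * 0.963 * 0.954 * 0.994
= 0.8619


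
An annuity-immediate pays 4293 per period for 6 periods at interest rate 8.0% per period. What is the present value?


PV = PMT * (1 - (1+i)^(-n)) / i
= 4293 * (1 - (1+0.08)^(-6)) / 0.08
= 4293 * (1 - 0.63017) / 0.08
= 4293 * 4.62288
= 19846.0224


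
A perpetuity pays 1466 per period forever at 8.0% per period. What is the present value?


PV = PMT / i
= 1466 / 0.08
= 18325.0


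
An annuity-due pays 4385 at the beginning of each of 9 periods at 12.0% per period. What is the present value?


PV_due = PMT * (1-(1+i)^(-n))/i * (1+i)
PV_immediate = 23364.3753
PV_due = 23364.3753 * 1.12
= 26168.1004


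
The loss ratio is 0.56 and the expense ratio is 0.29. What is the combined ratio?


Combined ratio = loss ratio + expense ratio
= 0.56 + 0.29
= 0.85


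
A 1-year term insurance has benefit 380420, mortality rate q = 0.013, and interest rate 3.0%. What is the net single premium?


NSP = benefit * q * v
v = 1/(1+i) = 0.970874
NSP = 380420 * 0.013 * 0.970874
= 4801.4175


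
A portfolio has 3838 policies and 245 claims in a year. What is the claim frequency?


frequency = claims / policies
= 245 / 3838
= 0.0638


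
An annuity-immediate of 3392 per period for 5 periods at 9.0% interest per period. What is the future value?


FV = PMT * ((1+i)^n - 1) / i
= 3392 * ((1.09)^5 - 1) / 0.09
= 3392 * (1.538624 - 1) / 0.09
= 20300.1384


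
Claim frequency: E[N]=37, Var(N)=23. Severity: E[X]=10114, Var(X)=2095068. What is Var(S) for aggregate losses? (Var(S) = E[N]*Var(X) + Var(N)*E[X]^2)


Var(S) = E[N]*Var(X) + Var(N)*E[X]^2
= 37*2095068 + 23*10114^2
= 77517516 + 2352738908
= 2.4303e+09


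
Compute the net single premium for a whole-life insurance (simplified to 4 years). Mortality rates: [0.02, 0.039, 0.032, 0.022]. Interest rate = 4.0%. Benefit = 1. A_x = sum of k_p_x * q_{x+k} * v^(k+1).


v = 0.961538
Year 0: k_p_x=1.0, q=0.02, term=0.019231
Year 1: k_p_x=0.98, q=0.039, term=0.035337
Year 2: k_p_x=0.94178, q=0.032, term=0.026792
Year 3: k_p_x=0.911643, q=0.022, term=0.017144
A_x = 0.0985


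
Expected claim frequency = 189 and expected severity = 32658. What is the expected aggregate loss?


E[S] = E[N] * E[X]
= 189 * 32658
= 6.1724e+06


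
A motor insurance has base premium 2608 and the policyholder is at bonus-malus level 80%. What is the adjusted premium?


adjusted = base * BM_level / 100
= 2608 * 80 / 100
= 2608 * 0.8
= 2086.4


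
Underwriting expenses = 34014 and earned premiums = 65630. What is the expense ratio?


Expense ratio = expenses / premiums
= 34014 / 65630
= 0.5183


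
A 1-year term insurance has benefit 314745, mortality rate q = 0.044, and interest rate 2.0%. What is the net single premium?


NSP = benefit * q * v
v = 1/(1+i) = 0.980392
NSP = 314745 * 0.044 * 0.980392
= 13577.2353


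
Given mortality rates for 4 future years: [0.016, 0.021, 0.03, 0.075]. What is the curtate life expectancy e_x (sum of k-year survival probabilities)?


e_x = sum_{k=1}^{n} k_p_x
k_p_x values:
  1_p_x = 0.984
  2_p_x = 0.963336
  3_p_x = 0.934436
  4_p_x = 0.864353
e_x = 3.7461


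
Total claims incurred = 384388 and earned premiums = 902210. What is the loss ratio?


Loss ratio = claims / premiums
= 384388 / 902210
= 0.4261


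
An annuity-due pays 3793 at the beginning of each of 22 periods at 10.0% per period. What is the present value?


PV_due = PMT * (1-(1+i)^(-n))/i * (1+i)
PV_immediate = 33270.4522
PV_due = 33270.4522 * 1.1
= 36597.4974


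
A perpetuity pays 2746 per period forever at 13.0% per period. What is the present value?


PV = PMT / i
= 2746 / 0.13
= 21123.0769


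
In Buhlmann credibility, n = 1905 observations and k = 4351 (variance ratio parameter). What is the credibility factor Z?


Z = n / (n + k)
= 1905 / (1905 + 4351)
= 1905 / 6256
= 0.3045


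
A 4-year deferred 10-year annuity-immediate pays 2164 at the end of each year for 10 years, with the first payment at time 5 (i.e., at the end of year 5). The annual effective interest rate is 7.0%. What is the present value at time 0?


PV at time 4 of the 10-year annuity-immediate:
a_n = 2164 * (1-(1+0.07)^(-10))/0.07 = 15199.0305
Discount back 4 years to time 0:
PV = 15199.0305 * (1+0.07)^(-4)
= 15199.0305 * 0.762895
= 11595.2676


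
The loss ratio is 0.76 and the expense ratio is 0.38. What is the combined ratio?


Combined ratio = loss ratio + expense ratio
= 0.76 + 0.38
= 1.14


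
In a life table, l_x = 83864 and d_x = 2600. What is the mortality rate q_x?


q_x = d_x / l_x
= 2600 / 83864
= 0.031


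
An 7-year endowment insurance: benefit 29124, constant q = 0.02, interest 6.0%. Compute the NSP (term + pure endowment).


Term component = 3077.2924
Pure endowment = 7_p_x * v^7 * benefit = 0.868126 * 0.665057 * 29124 = 16814.8306
NSP = 19892.1229


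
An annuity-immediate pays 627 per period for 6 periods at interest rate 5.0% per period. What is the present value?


PV = PMT * (1 - (1+i)^(-n)) / i
= 627 * (1 - (1+0.05)^(-6)) / 0.05
= 627 * (1 - 0.746215) / 0.05
= 627 * 5.075692
= 3182.4589


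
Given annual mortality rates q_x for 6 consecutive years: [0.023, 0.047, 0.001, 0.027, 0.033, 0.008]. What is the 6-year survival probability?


p_k = 1 - q_k for each year
Survival = product of (1 - q_k)
= 0.977 * 0.953 * 0.999 * 0.973 * 0.967 * 0.992
= 0.8682


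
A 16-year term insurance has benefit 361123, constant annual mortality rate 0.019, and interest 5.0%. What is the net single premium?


NSP = benefit * sum_{k=0}^{n-1} k_p_x * q * v^(k+1)
With constant q=0.019, v=0.952381
Sum = 0.182556
NSP = 361123 * 0.182556
= 65924.9932


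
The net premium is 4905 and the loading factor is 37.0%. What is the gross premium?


Gross = net * (1 + loading)
= 4905 * (1 + 0.37)
= 4905 * 1.37
= 6719.85


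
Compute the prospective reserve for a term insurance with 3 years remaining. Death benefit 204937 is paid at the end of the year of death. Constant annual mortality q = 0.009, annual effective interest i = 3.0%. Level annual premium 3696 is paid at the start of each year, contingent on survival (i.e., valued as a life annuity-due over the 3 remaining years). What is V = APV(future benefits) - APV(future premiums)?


v = 1/(1+i) = 0.970874
APV(future benefits) per unit = sum_{k=0}^{2} k_p_x * q * v^(k+1) = 0.025234
APV(future benefits) = 204937 * 0.025234 = 5171.2913
Life annuity-due factor ä_{x:3} = sum_{k=0}^{2} k_p_x * v^k = 2.887841
APV(future premiums) = 3696 * 2.887841 = 10673.462
V = 5171.2913 - 10673.462
= -5502.1707


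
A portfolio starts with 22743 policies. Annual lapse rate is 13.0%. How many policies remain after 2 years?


remaining = initial * (1 - lapse)^years
= 22743 * (1 - 0.13)^2
= 22743 * 0.7569
= 17214.1767


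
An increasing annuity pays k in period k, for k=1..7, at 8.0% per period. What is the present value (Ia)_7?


(Ia)_n = sum_{k=1}^{n} k * v^k, v = 1/(1+i)
v = 0.925926
Sum computed term by term:
(Ia)_7 = 19.2306


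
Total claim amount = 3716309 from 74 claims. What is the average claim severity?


severity = total / number
= 3716309 / 74
= 50220.3919


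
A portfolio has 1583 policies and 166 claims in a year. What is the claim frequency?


frequency = claims / policies
= 166 / 1583
= 0.1049


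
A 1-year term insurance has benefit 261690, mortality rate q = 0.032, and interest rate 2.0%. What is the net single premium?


NSP = benefit * q * v
v = 1/(1+i) = 0.980392
NSP = 261690 * 0.032 * 0.980392
= 8209.8824


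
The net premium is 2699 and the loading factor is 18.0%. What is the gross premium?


Gross = net * (1 + loading)
= 2699 * (1 + 0.18)
= 2699 * 1.18
= 3184.82


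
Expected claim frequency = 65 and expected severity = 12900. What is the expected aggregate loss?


E[S] = E[N] * E[X]
= 65 * 12900
= 838500


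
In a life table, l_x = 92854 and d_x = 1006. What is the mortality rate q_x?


q_x = d_x / l_x
= 1006 / 92854
= 0.0108


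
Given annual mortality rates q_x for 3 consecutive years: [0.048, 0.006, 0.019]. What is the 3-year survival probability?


p_k = 1 - q_k for each year
Survival = product of (1 - q_k)
= 0.952 * 0.994 * 0.981
= 0.9283


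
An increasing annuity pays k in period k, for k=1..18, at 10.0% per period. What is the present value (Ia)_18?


(Ia)_n = sum_{k=1}^{n} k * v^k, v = 1/(1+i)
v = 0.909091
Sum computed term by term:
(Ia)_18 = 57.841


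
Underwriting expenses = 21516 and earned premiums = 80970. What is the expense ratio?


Expense ratio = expenses / premiums
= 21516 / 80970
= 0.2657


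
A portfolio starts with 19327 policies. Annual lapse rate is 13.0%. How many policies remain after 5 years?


remaining = initial * (1 - lapse)^years
= 19327 * (1 - 0.13)^5
= 19327 * 0.498421
= 9632.9811


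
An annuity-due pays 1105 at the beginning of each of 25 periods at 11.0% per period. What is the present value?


PV_due = PMT * (1-(1+i)^(-n))/i * (1+i)
PV_immediate = 9306.0279
PV_due = 9306.0279 * 1.11
= 10329.6909


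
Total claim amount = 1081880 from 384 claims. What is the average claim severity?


severity = total / number
= 1081880 / 384
= 2817.3958


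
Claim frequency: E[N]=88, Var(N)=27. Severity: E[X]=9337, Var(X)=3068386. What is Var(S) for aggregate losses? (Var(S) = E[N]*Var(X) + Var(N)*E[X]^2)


Var(S) = E[N]*Var(X) + Var(N)*E[X]^2
= 88*3068386 + 27*9337^2
= 270017968 + 2353848363
= 2.6239e+09


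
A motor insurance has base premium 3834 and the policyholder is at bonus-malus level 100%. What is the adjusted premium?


adjusted = base * BM_level / 100
= 3834 * 100 / 100
= 3834 * 1.0
= 3834.0


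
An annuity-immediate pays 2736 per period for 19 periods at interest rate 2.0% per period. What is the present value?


PV = PMT * (1 - (1+i)^(-n)) / i
= 2736 * (1 - (1+0.02)^(-19)) / 0.02
= 2736 * (1 - 0.686431) / 0.02
= 2736 * 15.678462
= 42896.2721


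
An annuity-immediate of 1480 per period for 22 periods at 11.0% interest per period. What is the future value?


FV = PMT * ((1+i)^n - 1) / i
= 1480 * ((1.11)^22 - 1) / 0.11
= 1480 * (9.933574 - 1) / 0.11
= 120197.178
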